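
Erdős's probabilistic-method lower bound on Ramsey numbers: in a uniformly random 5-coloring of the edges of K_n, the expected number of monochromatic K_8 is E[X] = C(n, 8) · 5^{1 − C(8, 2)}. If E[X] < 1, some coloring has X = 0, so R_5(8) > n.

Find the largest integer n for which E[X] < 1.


We need C(n, 8) · 5^{1 − 28} < 1, i.e. C(n, 8) < 5^{28 − 1} = 7450580596923828125.
Check values of n near the boundary:
  n = 859: C(859, 8) = 7115855595170747139; 7115855595170747139 < 7450580596923828125? YES
  n = 860: C(860, 8) = 7182671140665308145; 7182671140665308145 < 7450580596923828125? YES
  n = 861: C(861, 8) = 7250034996615275865; 7250034996615275865 < 7450580596923828125? YES
  n = 862: C(862, 8) = 7317951015318931845; 7317951015318931845 < 7450580596923828125? YES
  n = 863: C(863, 8) = 7386423071602617757; 7386423071602617757 < 7450580596923828125? YES
  n = 864: C(864, 8) = 7455455062926006708; 7455455062926006708 < 7450580596923828125? NO
The largest n with C(n, 8) < 7450580596923828125 is n = 863 (where E[X] = 7386423071602617757/7450580596923828125 ≈ 0.991). Hence R_5(8) > 863, i.e. R_5(8) ≥ 864.

Largest n = 863; hence R_5(8) > 863.


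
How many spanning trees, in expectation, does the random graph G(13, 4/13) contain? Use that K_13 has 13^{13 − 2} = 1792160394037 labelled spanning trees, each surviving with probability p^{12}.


K_13 has 13^{13 − 2} = 1792160394037 labelled spanning trees.
For each such spanning tree H, let X_H = 1 if all 12 edges of H are present in G. Then P[X_H = 1] = p^{12} = (4/13)^{12} = 16777216/23298085122481.
By linearity: E[X] = Σ_H E[X_H] = 1792160394037 · p^{12} = 1792160394037 · 16777216/23298085122481 = 16777216/13.
Numerically: E[X] ≈ 1.291e+06.

E[X] = 1792160394037 · (4/13)^{12} = 16777216/13 ≈ 1.291e+06.


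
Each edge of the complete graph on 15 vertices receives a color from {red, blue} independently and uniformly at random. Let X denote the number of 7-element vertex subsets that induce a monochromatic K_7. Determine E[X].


Let X = Σ_S X_S over the C(15, 7) = 6435 subsets S of size 7, where X_S = 1 if the K_7 on S is monochromatic.
For a fixed S, the K_7 on S has C(7, 2) = 21 edges. P[all 21 edges red] = (1/2)^21, and likewise for blue, so P[monochromatic] = 2·(1/2)^21 = 2^{1 − 21} = 1/1048576.
By linearity of expectation: E[X] = C(15, 7) · 2^{1 − 21} = 6435 · 1/1048576 = 6435/1048576.
Numerically: E[X] ≈ 0.006.

E[X] = C(15,7)·2^(1−C(7,2)) = 6435/1048576 ≈ 0.006.


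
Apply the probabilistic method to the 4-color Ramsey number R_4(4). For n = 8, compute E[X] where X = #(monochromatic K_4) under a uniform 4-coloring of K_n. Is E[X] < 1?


E[X] = C(8, 4) · 4^{1 − 6} = 70 · 4^{−5} = 70/1024.
As a reduced fraction: E[X] = 35/512 ≈ 0.068.
Is E[X] < 1? YES.
Since E[X] < 1, there exists a 4-coloring of K_{8} with no monochromatic K_4; hence R_4(4) > 8.

E[X] = 35/512 ≈ 0.068; E[X] < 1, so R_4(4) > 8.


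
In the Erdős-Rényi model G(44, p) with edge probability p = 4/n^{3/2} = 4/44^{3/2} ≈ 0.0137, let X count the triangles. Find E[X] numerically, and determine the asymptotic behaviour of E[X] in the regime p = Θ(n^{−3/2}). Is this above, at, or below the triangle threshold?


Number of potential triangles: C(44, 3) = 13244.
Each occurs with probability p³ ≈ (0.0137)³ ≈ 2.57420e-06.
By linearity: E[X] = C(44, 3)·p³ ≈ 13244 · 2.57420e-06 ≈ 0.034.
Since α = 3/2 > 1, p = c/n^{3/2} = o(1/n) is below the triangle threshold p ~ 1/n. Asymptotically E[X] ~ (c³/6)·n^{3(1−α)} = (4³/6)·n^{-1.5} → 0, so by Markov's inequality G has no triangles w.h.p.

E[X] ≈ 0.034; in regime p = Θ(1/n^{3/2}) E[X] tends to 0 (below the triangle threshold p ~ 1/n).


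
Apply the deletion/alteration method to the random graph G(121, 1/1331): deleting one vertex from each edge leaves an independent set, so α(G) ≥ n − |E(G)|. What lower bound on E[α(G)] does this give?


E[|E(G)|] = C(121, 2)·p = 7260 · (1/1331) = 60/11.
E[α(G)] ≥ n − E[|E(G)|] = 121 − 60/11 = 1271/11.
Numerically: ≈ 115.545.
(This is only a lower bound; the true E[α(G)] may be larger.)

E[α(G)] ≥ 1271/11 ≈ 115.545.


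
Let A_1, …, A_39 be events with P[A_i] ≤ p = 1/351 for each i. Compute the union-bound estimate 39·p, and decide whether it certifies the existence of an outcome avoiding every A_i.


Union bound: P[∪_{i=1}^{39} A_i] ≤ Σ_i P[A_i] ≤ 39·p = 39·(1/351) = 1/9.
Numerically: 1/9 ≈ 0.111.
Is 1/9 < 1? YES.
Since P[∪ A_i] ≤ 1/9 < 1, the complement has P[∩ A_i^c] ≥ 1 − 1/9 = 8/9 > 0, so some outcome avoids every A_i.

39·p = 1/9 ≈ 0.111; existence CERTIFIED by the union bound.


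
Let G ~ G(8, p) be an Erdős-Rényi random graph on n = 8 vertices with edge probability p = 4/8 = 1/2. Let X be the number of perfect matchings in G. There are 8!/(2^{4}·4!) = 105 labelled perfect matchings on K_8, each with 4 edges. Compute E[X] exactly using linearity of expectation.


K_8 has 8!/(2^{4}·4!) = 105 labelled perfect matchings.
For each such perfect matching H, let X_H = 1 if all 4 edges of H are present in G. Then P[X_H = 1] = p^{4} = (1/2)^{4} = 1/16.
Summing the indicators: E[X] = Σ_H E[X_H] = 105 · p^{4} = 105 · 1/16 = 105/16.
Numerically: E[X] ≈ 6.562.

E[X] = 105 · (1/2)^{4} = 105/16 ≈ 6.562.


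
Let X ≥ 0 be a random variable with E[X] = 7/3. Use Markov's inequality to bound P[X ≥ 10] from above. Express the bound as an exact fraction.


μ = E[X] = 7/3, a = 10.
Markov: P[X ≥ 10] ≤ μ/a = (7/3)/10 = 7/30.
Numerically: ≈ 0.233.
(Since a = 10 > μ = 2.333, the bound 7/30 is < 1 and informative.)

P[X ≥ 10] ≤ 7/30 ≈ 0.233.


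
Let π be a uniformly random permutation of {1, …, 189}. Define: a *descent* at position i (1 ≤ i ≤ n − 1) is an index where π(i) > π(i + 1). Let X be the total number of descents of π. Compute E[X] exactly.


Write X = Σ X_I over i = 1, …, 188, with X_I the indicator of one descent.
There are 188 indicators.
For each fixed i, the pair (π(i), π(i+1)) is a uniformly random ordered pair of distinct values from {1, …, 189}; by symmetry P[π(i) > π(i+1)] = 1/2.
By linearity: E[X] = 188 · (1/2) = (189 − 1) · (1/2) = 94 ≈ 94.000000.

E[X] = 94 = 94.000000.


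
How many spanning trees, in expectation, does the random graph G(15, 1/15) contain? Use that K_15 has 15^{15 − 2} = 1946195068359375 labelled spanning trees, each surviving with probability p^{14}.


K_15 has 15^{15 − 2} = 1946195068359375 labelled spanning trees.
For each such spanning tree H, let X_H = 1 if all 14 edges of H are present in G. Then P[X_H = 1] = p^{14} = (1/15)^{14} = 1/29192926025390625.
Summing the indicators: E[X] = Σ_H E[X_H] = 1946195068359375 · p^{14} = 1946195068359375 · 1/29192926025390625 = 1/15.
Numerically: E[X] ≈ 0.066667.

E[X] = 1946195068359375 · (1/15)^{14} = 1/15 ≈ 0.066667.


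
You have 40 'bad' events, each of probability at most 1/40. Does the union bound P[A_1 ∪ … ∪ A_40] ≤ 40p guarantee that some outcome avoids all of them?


Union bound: P[∪_{i=1}^{40} A_i] ≤ Σ_i P[A_i] ≤ 40·p = 40·(1/40) = 1.
Numerically: 1 ≈ 1.000000.
Is 1 < 1? NO.
Since the bound 1 is ≥ 1, the union bound is uninformative here; it does NOT by itself certify existence.

40·p = 1 ≈ 1.000000; existence NOT certified by the union bound.


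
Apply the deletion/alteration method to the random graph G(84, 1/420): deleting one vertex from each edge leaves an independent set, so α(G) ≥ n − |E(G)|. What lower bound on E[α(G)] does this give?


E[|E(G)|] = C(84, 2)·p = 3486 · (1/420) = 83/10.
E[α(G)] ≥ n − E[|E(G)|] = 84 − 83/10 = 757/10.
Numerically: ≈ 75.7000.
(This is only a lower bound; the true E[α(G)] may be larger.)

E[α(G)] ≥ 757/10 ≈ 75.7000.


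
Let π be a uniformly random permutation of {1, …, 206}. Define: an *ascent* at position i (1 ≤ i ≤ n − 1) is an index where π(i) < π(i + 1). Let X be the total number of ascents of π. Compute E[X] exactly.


Write X = Σ X_I over i = 1, …, 205, with X_I the indicator of one ascent.
There are 205 indicators.
For each fixed i, the pair (π(i), π(i+1)) is a uniformly random ordered pair of distinct values from {1, …, 206}; by symmetry P[π(i) < π(i+1)] = 1/2.
By linearity: E[X] = 205 · (1/2) = (206 − 1) · (1/2) = 205/2 ≈ 102.5000.

E[X] = 205/2 = 102.5000.


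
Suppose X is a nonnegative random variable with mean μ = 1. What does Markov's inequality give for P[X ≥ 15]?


μ = E[X] = 1, a = 15.
Markov: P[X ≥ 15] ≤ μ/a = (1)/15 = 1/15.
Numerically: ≈ 0.066667.
(Since a = 15 > μ = 1.000000, the bound 1/15 is < 1 and informative.)

P[X ≥ 15] ≤ 1/15 ≈ 0.066667.


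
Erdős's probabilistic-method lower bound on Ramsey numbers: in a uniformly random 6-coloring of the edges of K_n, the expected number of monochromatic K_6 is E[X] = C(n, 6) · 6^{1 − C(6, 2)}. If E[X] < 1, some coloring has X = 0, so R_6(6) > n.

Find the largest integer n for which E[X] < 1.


We need C(n, 6) · 6^{1 − 15} < 1, i.e. C(n, 6) < 6^{15 − 1} = 78364164096.
Check values of n near the boundary:
  n = 195: C(195, 6) = 70656049360; 70656049360 < 78364164096? YES
  n = 196: C(196, 6) = 72887293024; 72887293024 < 78364164096? YES
  n = 197: C(197, 6) = 75176946208; 75176946208 < 78364164096? YES
  n = 198: C(198, 6) = 77526225777; 77526225777 < 78364164096? YES
  n = 199: C(199, 6) = 79936367511; 79936367511 < 78364164096? NO
  n = 200: C(200, 6) = 82408626300; 82408626300 < 78364164096? NO
  n = 201: C(201, 6) = 84944276340; 84944276340 < 78364164096? NO
The largest n with C(n, 6) < 78364164096 is n = 198 (where E[X] = 25842075259/26121388032 ≈ 0.98931). Hence R_6(6) > 198, i.e. R_6(6) ≥ 199.

Largest n = 198; hence R_6(6) > 198.


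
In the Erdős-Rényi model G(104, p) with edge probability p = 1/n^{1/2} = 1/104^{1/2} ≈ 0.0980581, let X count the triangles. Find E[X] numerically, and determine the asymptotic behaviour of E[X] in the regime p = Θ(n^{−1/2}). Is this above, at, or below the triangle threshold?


Number of potential triangles: C(104, 3) = 182104.
Each occurs with probability p³ ≈ (0.0980581)³ ≈ 9.42866034e-04.
By linearity: E[X] = C(104, 3)·p³ ≈ 182104 · 9.42866034e-04 ≈ 171.699676.
Since α = 1/2 < 1, p = c/n^{1/2} ≫ 1/n is above the triangle threshold p ~ 1/n. Asymptotically E[X] ~ (c³/6)·n^{3(1−α)} = (1³/6)·n^{1.5} → ∞; triangles are abundant w.h.p.

E[X] ≈ 171.699676; in regime p = Θ(1/n^{1/2}) E[X] diverges (above the triangle threshold p ~ 1/n).


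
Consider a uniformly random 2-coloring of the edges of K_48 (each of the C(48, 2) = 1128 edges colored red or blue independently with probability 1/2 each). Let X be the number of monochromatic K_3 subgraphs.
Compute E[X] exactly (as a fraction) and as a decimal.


Let X = Σ_S X_S over the C(48, 3) = 17296 subsets S of size 3, where X_S = 1 if the K_3 on S is monochromatic.
For a fixed S, the K_3 on S has C(3, 2) = 3 edges. P[all 3 edges red] = (1/2)^3, and likewise for blue, so P[monochromatic] = 2·(1/2)^3 = 2^{1 − 3} = 1/4.
By linearity of expectation: E[X] = C(48, 3) · 2^{1 − 3} = 17296 · 1/4 = 4324.
Numerically: E[X] ≈ 4324.0000.

E[X] = C(48,3)·2^(1−C(3,2)) = 4324 ≈ 4324.0000.


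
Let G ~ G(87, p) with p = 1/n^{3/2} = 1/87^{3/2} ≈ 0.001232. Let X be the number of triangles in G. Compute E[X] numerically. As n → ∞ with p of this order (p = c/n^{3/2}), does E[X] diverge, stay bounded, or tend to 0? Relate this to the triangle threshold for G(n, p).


Number of potential triangles: C(87, 3) = 105995.
Each occurs with probability p³ ≈ (0.001232)³ ≈ 1.871386e-09.
By linearity: E[X] = C(87, 3)·p³ ≈ 105995 · 1.871386e-09 ≈ 0.0002.
Since α = 3/2 > 1, p = c/n^{3/2} = o(1/n) is below the triangle threshold p ~ 1/n. Asymptotically E[X] ~ (c³/6)·n^{3(1−α)} = (1³/6)·n^{-1.5} → 0, so by Markov's inequality G has no triangles w.h.p.

E[X] ≈ 0.0002; in regime p = Θ(1/n^{3/2}) E[X] tends to 0 (below the triangle threshold p ~ 1/n).


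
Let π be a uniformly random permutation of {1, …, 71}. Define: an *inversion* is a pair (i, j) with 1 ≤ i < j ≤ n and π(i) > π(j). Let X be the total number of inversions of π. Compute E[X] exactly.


Write X = Σ X_I over the C(71, 2) = 2485 pairs i < j, with X_I the indicator of one inversion.
There are 2485 indicators.
For each fixed pair i < j, the values π(i) and π(j) are two distinct elements of {1, …, 71} in uniformly random order; by symmetry P[π(i) > π(j)] = 1/2.
By linearity: E[X] = 2485 · (1/2) = C(71, 2) · (1/2) = 2485/2 = 2485/2 ≈ 1242.500.

E[X] = 2485/2 = 1242.500.


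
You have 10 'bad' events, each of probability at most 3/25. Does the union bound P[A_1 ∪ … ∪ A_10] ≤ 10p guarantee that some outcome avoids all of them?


Union bound: P[∪_{i=1}^{10} A_i] ≤ Σ_i P[A_i] ≤ 10·p = 10·(3/25) = 6/5.
Numerically: 6/5 ≈ 1.200.
Is 6/5 < 1? NO.
Since the bound 6/5 is ≥ 1, the union bound is uninformative here; it does NOT by itself certify existence.

10·p = 6/5 ≈ 1.200; existence NOT certified by the union bound.


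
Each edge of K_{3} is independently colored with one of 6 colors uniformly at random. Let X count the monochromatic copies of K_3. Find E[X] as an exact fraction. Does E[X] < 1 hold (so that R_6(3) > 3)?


E[X] = C(3, 3) · 6^{1 − 3} = 1 · 6^{−2} = 1/36.
As a reduced fraction: E[X] = 1/36 ≈ 0.0278.
Is E[X] < 1? YES.
Since E[X] < 1, there exists a 6-coloring of K_{3} with no monochromatic K_3; hence R_6(3) > 3.

E[X] = 1/36 ≈ 0.0278; E[X] < 1, so R_6(3) > 3.


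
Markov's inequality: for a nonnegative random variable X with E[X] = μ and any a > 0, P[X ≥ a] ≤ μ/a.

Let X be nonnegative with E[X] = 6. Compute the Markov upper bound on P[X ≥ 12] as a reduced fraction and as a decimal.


μ = E[X] = 6, a = 12.
Markov: P[X ≥ 12] ≤ μ/a = (6)/12 = 1/2.
Numerically: ≈ 0.500000.
(Since a = 12 > μ = 6.000000, the bound 1/2 is < 1 and informative.)

P[X ≥ 12] ≤ 1/2 ≈ 0.500000.


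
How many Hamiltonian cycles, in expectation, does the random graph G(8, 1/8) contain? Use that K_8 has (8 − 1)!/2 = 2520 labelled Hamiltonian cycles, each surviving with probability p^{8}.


K_8 has (8 − 1)!/2 = 2520 labelled Hamiltonian cycles.
For each such Hamiltonian cycle H, let X_H = 1 if all 8 edges of H are present in G. Then P[X_H = 1] = p^{8} = (1/8)^{8} = 1/16777216.
Summing the indicators: E[X] = Σ_H E[X_H] = 2520 · p^{8} = 2520 · 1/16777216 = 315/2097152.
Numerically: E[X] ≈ 0.0001502.

E[X] = 2520 · (1/8)^{8} = 315/2097152 ≈ 0.0001502.


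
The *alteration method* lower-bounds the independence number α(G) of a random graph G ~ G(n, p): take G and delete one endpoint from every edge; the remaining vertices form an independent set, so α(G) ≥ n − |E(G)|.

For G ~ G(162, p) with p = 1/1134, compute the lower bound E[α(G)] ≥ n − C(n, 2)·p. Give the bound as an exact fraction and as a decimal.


E[|E(G)|] = C(162, 2)·p = 13041 · (1/1134) = 23/2.
E[α(G)] ≥ n − E[|E(G)|] = 162 − 23/2 = 301/2.
Numerically: ≈ 150.500.
(This is only a lower bound; the true E[α(G)] may be larger.)

E[α(G)] ≥ 301/2 ≈ 150.500.


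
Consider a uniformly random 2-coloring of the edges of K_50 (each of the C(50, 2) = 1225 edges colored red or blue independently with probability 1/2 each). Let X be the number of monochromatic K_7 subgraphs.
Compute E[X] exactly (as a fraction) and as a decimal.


Let X = Σ_S X_S over the C(50, 7) = 99884400 subsets S of size 7, where X_S = 1 if the K_7 on S is monochromatic.
For a fixed S, the K_7 on S has C(7, 2) = 21 edges. P[all 21 edges red] = (1/2)^21, and likewise for blue, so P[monochromatic] = 2·(1/2)^21 = 2^{1 − 21} = 1/1048576.
Summing: E[X] = C(50, 7) · 2^{1 − 21} = 99884400 · 1/1048576 = 6242775/65536.
Numerically: E[X] ≈ 95.25719.

E[X] = C(50,7)·2^(1−C(7,2)) = 6242775/65536 ≈ 95.25719.


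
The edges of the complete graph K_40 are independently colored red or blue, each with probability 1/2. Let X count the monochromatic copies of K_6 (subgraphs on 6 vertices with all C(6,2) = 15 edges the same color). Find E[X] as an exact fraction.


Let X = Σ_S X_S over the C(40, 6) = 3838380 subsets S of size 6, where X_S = 1 if the K_6 on S is monochromatic.
For a fixed S, the K_6 on S has C(6, 2) = 15 edges. P[all 15 edges red] = (1/2)^15, and likewise for blue, so P[monochromatic] = 2·(1/2)^15 = 2^{1 − 15} = 1/16384.
By linearity: E[X] = C(40, 6) · 2^{1 − 15} = 3838380 · 1/16384 = 959595/4096.
Numerically: E[X] ≈ 234.276123.

E[X] = C(40,6)·2^(1−C(6,2)) = 959595/4096 ≈ 234.276123.


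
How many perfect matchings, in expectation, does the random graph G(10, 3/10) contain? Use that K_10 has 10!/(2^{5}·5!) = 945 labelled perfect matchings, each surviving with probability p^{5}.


K_10 has 10!/(2^{5}·5!) = 945 labelled perfect matchings.
For each such perfect matching H, let X_H = 1 if all 5 edges of H are present in G. Then P[X_H = 1] = p^{5} = (3/10)^{5} = 243/100000.
By linearity: E[X] = Σ_H E[X_H] = 945 · p^{5} = 945 · 243/100000 = 45927/20000.
Numerically: E[X] ≈ 2.2963.

E[X] = 945 · (3/10)^{5} = 45927/20000 ≈ 2.2963.


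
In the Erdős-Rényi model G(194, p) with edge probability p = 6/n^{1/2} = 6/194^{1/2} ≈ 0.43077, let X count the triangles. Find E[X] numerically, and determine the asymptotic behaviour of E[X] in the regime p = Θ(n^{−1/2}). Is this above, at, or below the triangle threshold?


Number of potential triangles: C(194, 3) = 1198144.
Each occurs with probability p³ ≈ (0.43077)³ ≈ 7.9937609e-02.
By linearity: E[X] = C(194, 3)·p³ ≈ 1198144 · 7.9937609e-02 ≈ 95776.76709.
Since α = 1/2 < 1, p = c/n^{1/2} ≫ 1/n is above the triangle threshold p ~ 1/n. Asymptotically E[X] ~ (c³/6)·n^{3(1−α)} = (6³/6)·n^{1.5} → ∞; triangles are abundant w.h.p.

E[X] ≈ 95776.76709; in regime p = Θ(1/n^{1/2}) E[X] diverges (above the triangle threshold p ~ 1/n).


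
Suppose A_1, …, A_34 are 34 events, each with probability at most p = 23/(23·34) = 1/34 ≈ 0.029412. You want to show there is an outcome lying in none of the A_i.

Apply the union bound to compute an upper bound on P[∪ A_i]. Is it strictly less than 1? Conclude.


Union bound: P[∪_{i=1}^{34} A_i] ≤ Σ_i P[A_i] ≤ 34·p = 34·(1/34) = 1.
Numerically: 1 ≈ 1.000000.
Is 1 < 1? NO.
Since the bound 1 is ≥ 1, the union bound is uninformative here; it does NOT by itself certify existence.

34·p = 1 ≈ 1.000000; existence NOT certified by the union bound.


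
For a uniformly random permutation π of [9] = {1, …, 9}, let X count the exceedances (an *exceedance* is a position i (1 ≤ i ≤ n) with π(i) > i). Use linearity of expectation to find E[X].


Write X = Σ_{i=1}^{9} X_i, where X_i = 1_{π(i) > i}.
For each fixed i, π(i) is uniform over {1, …, 9} (marginal of a uniform permutation), so P[π(i) > i] = (n − i)/n. Summing: Σ_{i=1}^{9} (n − i)/n = (0 + 1 + … + 8)/9 = 9(9 − 1)/(2·9) = (9 − 1)/2.
Hence E[X] = Σ_{i=1}^{9} (9 − i)/9 = 4 ≈ 4.0000.

E[X] = 4 = 4.0000.


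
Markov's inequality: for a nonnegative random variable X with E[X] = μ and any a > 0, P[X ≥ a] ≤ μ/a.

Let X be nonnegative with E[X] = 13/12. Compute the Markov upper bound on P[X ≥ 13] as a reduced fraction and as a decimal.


μ = E[X] = 13/12, a = 13.
Markov: P[X ≥ 13] ≤ μ/a = (13/12)/13 = 1/12.
Numerically: ≈ 0.083.
(Since a = 13 > μ = 1.083, the bound 1/12 is < 1 and informative.)

P[X ≥ 13] ≤ 1/12 ≈ 0.083.


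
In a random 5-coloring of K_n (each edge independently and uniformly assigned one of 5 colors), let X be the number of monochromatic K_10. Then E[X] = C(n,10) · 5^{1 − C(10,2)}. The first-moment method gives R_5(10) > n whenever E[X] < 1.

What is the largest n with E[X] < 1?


We need C(n, 10) · 5^{1 − 45} < 1, i.e. C(n, 10) < 5^{45 − 1} = 5684341886080801486968994140625.
Check values of n near the boundary:
  n = 5388: C(5388, 10) = 5634865093375880654852250419586; 5634865093375880654852250419586 < 5684341886080801486968994140625? YES
  n = 5389: C(5389, 10) = 5645340767466558997768874792926; 5645340767466558997768874792926 < 5684341886080801486968994140625? YES
  n = 5390: C(5390, 10) = 5655833965919099070255434039753; 5655833965919099070255434039753 < 5684341886080801486968994140625? YES
  n = 5391: C(5391, 10) = 5666344714787188828795213697883; 5666344714787188828795213697883 < 5684341886080801486968994140625? YES
  n = 5392: C(5392, 10) = 5676873040158402483252283957448; 5676873040158402483252283957448 < 5684341886080801486968994140625? YES
  n = 5393: C(5393, 10) = 5687418968154238267170642278008; 5687418968154238267170642278008 < 5684341886080801486968994140625? NO
  n = 5394: C(5394, 10) = 5697982524930156243149785372878; 5697982524930156243149785372878 < 5684341886080801486968994140625? NO
  n = 5395: C(5395, 10) = 5708563736675616143322765475706; 5708563736675616143322765475706 < 5684341886080801486968994140625? NO
The largest n with C(n, 10) < 5684341886080801486968994140625 is n = 5392 (where E[X] = 5676873040158402483252283957448/5684341886080801486968994140625 ≈ 0.99869). Hence R_5(10) > 5392, i.e. R_5(10) ≥ 5393.

Largest n = 5392; hence R_5(10) > 5392.


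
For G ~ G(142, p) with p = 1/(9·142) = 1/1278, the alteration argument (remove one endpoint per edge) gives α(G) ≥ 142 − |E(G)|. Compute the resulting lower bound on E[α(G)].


E[|E(G)|] = C(142, 2)·p = 10011 · (1/1278) = 47/6.
E[α(G)] ≥ n − E[|E(G)|] = 142 − 47/6 = 805/6.
Numerically: ≈ 134.166667.
(This is only a lower bound; the true E[α(G)] may be larger.)

E[α(G)] ≥ 805/6 ≈ 134.166667.


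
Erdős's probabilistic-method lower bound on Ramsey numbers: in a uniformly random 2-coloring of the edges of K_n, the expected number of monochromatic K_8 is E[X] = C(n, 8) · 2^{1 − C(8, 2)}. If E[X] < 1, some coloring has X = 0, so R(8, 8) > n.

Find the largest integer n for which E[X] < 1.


We need C(n, 8) · 2^{1 − 28} < 1, i.e. C(n, 8) < 2^{28 − 1} = 134217728.
Check values of n near the boundary:
  n = 36: C(36, 8) = 30260340; 30260340 < 134217728? YES
  n = 37: C(37, 8) = 38608020; 38608020 < 134217728? YES
  n = 38: C(38, 8) = 48903492; 48903492 < 134217728? YES
  n = 39: C(39, 8) = 61523748; 61523748 < 134217728? YES
  n = 40: C(40, 8) = 76904685; 76904685 < 134217728? YES
  n = 41: C(41, 8) = 95548245; 95548245 < 134217728? YES
  n = 42: C(42, 8) = 118030185; 118030185 < 134217728? YES
  n = 43: C(43, 8) = 145008513; 145008513 < 134217728? NO
  n = 44: C(44, 8) = 177232627; 177232627 < 134217728? NO
  n = 45: C(45, 8) = 215553195; 215553195 < 134217728? NO
The largest n with C(n, 8) < 134217728 is n = 42 (where E[X] = 118030185/134217728 ≈ 0.879). Hence R(8, 8) > 42, i.e. R(8, 8) ≥ 43.

Largest n = 42; hence R(8, 8) > 42.


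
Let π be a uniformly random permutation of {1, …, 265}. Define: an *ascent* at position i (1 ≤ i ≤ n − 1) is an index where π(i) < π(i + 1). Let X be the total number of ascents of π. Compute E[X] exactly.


Write X = Σ X_I over i = 1, …, 264, with X_I the indicator of one ascent.
There are 264 indicators.
For each fixed i, the pair (π(i), π(i+1)) is a uniformly random ordered pair of distinct values from {1, …, 265}; by symmetry P[π(i) < π(i+1)] = 1/2.
By linearity: E[X] = 264 · (1/2) = (265 − 1) · (1/2) = 132 ≈ 132.000.

E[X] = 132 = 132.000.


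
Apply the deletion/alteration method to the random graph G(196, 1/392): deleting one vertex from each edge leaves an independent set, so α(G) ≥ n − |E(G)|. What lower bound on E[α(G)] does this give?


E[|E(G)|] = C(196, 2)·p = 19110 · (1/392) = 195/4.
E[α(G)] ≥ n − E[|E(G)|] = 196 − 195/4 = 589/4.
Numerically: ≈ 147.250000.
(This is only a lower bound; the true E[α(G)] may be larger.)

E[α(G)] ≥ 589/4 ≈ 147.250000.


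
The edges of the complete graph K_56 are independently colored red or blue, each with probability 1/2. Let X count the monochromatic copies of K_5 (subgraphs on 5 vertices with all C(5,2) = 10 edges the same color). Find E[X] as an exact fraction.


Let X = Σ_S X_S over the C(56, 5) = 3819816 subsets S of size 5, where X_S = 1 if the K_5 on S is monochromatic.
For a fixed S, the K_5 on S has C(5, 2) = 10 edges. P[all 10 edges red] = (1/2)^10, and likewise for blue, so P[monochromatic] = 2·(1/2)^10 = 2^{1 − 10} = 1/512.
By linearity of expectation: E[X] = C(56, 5) · 2^{1 − 10} = 3819816 · 1/512 = 477477/64.
Numerically: E[X] ≈ 7460.5781.

E[X] = C(56,5)·2^(1−C(5,2)) = 477477/64 ≈ 7460.5781.


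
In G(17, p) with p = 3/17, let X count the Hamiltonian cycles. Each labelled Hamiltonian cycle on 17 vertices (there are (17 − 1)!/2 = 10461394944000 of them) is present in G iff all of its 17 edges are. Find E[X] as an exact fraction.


K_17 has (17 − 1)!/2 = 10461394944000 labelled Hamiltonian cycles.
For each such Hamiltonian cycle H, let X_H = 1 if all 17 edges of H are present in G. Then P[X_H = 1] = p^{17} = (3/17)^{17} = 129140163/827240261886336764177.
By linearity of expectation: E[X] = Σ_H E[X_H] = 10461394944000 · p^{17} = 10461394944000 · 129140163/827240261886336764177 = 1350986248275535872000/827240261886336764177.
Numerically: E[X] ≈ 1.63.

E[X] = 10461394944000 · (3/17)^{17} = 1350986248275535872000/827240261886336764177 ≈ 1.63.


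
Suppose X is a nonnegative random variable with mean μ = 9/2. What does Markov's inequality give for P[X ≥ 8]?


μ = E[X] = 9/2, a = 8.
Markov: P[X ≥ 8] ≤ μ/a = (9/2)/8 = 9/16.
Numerically: ≈ 0.562.
(Since a = 8 > μ = 4.500, the bound 9/16 is < 1 and informative.)

P[X ≥ 8] ≤ 9/16 ≈ 0.562.


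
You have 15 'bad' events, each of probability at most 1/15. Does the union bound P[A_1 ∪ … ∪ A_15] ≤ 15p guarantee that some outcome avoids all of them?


Union bound: P[∪_{i=1}^{15} A_i] ≤ Σ_i P[A_i] ≤ 15·p = 15·(1/15) = 1.
Numerically: 1 ≈ 1.00000.
Is 1 < 1? NO.
Since the bound 1 is ≥ 1, the union bound is uninformative here; it does NOT by itself certify existence.

15·p = 1 ≈ 1.00000; existence NOT certified by the union bound.


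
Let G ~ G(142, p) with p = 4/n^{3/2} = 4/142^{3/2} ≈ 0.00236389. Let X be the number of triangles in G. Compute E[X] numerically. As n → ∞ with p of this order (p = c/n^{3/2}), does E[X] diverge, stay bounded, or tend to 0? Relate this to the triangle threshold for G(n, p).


Number of potential triangles: C(142, 3) = 467180.
Each occurs with probability p³ ≈ (0.00236389)³ ≈ 1.32093797e-08.
By linearity: E[X] = C(142, 3)·p³ ≈ 467180 · 1.32093797e-08 ≈ 0.006171.
Since α = 3/2 > 1, p = c/n^{3/2} = o(1/n) is below the triangle threshold p ~ 1/n. Asymptotically E[X] ~ (c³/6)·n^{3(1−α)} = (4³/6)·n^{-1.5} → 0, so by Markov's inequality G has no triangles w.h.p.

E[X] ≈ 0.006171; in regime p = Θ(1/n^{3/2}) E[X] tends to 0 (below the triangle threshold p ~ 1/n).


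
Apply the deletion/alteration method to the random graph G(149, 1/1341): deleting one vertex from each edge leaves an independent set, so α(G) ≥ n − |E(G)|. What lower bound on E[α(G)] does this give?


E[|E(G)|] = C(149, 2)·p = 11026 · (1/1341) = 74/9.
E[α(G)] ≥ n − E[|E(G)|] = 149 − 74/9 = 1267/9.
Numerically: ≈ 140.77778.
(This is only a lower bound; the true E[α(G)] may be larger.)

E[α(G)] ≥ 1267/9 ≈ 140.77778.


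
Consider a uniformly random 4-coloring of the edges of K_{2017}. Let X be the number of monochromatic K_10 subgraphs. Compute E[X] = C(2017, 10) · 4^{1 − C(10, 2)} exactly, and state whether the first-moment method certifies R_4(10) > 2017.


E[X] = C(2017, 10) · 4^{1 − 45} = 300324964434452596180990448 · 4^{−44} = 300324964434452596180990448/309485009821345068724781056.
As a reduced fraction: E[X] = 18770310277153287261311903/19342813113834066795298816 ≈ 0.9704.
Is E[X] < 1? YES.
Since E[X] < 1, there exists a 4-coloring of K_{2017} with no monochromatic K_10; hence R_4(10) > 2017.

E[X] = 18770310277153287261311903/19342813113834066795298816 ≈ 0.9704; E[X] < 1, so R_4(10) > 2017.


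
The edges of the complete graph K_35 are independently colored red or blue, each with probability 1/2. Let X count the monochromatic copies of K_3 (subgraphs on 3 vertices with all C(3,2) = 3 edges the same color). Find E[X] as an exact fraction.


Let X = Σ_S X_S over the C(35, 3) = 6545 subsets S of size 3, where X_S = 1 if the K_3 on S is monochromatic.
For a fixed S, the K_3 on S has C(3, 2) = 3 edges. P[all 3 edges red] = (1/2)^3, and likewise for blue, so P[monochromatic] = 2·(1/2)^3 = 2^{1 − 3} = 1/4.
By linearity of expectation: E[X] = C(35, 3) · 2^{1 − 3} = 6545 · 1/4 = 6545/4.
Numerically: E[X] ≈ 1636.250000.

E[X] = C(35,3)·2^(1−C(3,2)) = 6545/4 ≈ 1636.250000.


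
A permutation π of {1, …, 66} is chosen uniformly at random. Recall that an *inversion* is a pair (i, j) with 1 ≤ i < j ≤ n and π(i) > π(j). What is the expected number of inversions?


Write X = Σ X_I over the C(66, 2) = 2145 pairs i < j, with X_I the indicator of one inversion.
There are 2145 indicators.
For each fixed pair i < j, the values π(i) and π(j) are two distinct elements of {1, …, 66} in uniformly random order; by symmetry P[π(i) > π(j)] = 1/2.
By linearity: E[X] = 2145 · (1/2) = C(66, 2) · (1/2) = 2145/2 = 2145/2 ≈ 1072.500000.

E[X] = 2145/2 = 1072.500000.


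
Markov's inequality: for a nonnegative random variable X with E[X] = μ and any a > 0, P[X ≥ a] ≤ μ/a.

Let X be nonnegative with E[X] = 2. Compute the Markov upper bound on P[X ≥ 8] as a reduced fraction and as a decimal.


μ = E[X] = 2, a = 8.
Markov: P[X ≥ 8] ≤ μ/a = (2)/8 = 1/4.
Numerically: ≈ 0.250.
(Since a = 8 > μ = 2.000, the bound 1/4 is < 1 and informative.)

P[X ≥ 8] ≤ 1/4 ≈ 0.250.


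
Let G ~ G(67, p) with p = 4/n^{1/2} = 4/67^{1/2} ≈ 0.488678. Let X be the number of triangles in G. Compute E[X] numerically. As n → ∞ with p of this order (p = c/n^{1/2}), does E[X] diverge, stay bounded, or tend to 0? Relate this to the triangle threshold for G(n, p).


Number of potential triangles: C(67, 3) = 47905.
Each occurs with probability p³ ≈ (0.488678)³ ≈ 1.16699171e-01.
By linearity: E[X] = C(67, 3)·p³ ≈ 47905 · 1.16699171e-01 ≈ 5590.473774.
Since α = 1/2 < 1, p = c/n^{1/2} ≫ 1/n is above the triangle threshold p ~ 1/n. Asymptotically E[X] ~ (c³/6)·n^{3(1−α)} = (4³/6)·n^{1.5} → ∞; triangles are abundant w.h.p.

E[X] ≈ 5590.473774; in regime p = Θ(1/n^{1/2}) E[X] diverges (above the triangle threshold p ~ 1/n).


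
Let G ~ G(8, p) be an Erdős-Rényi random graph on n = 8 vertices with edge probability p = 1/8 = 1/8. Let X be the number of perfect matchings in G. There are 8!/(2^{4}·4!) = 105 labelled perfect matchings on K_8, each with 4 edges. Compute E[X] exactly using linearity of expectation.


K_8 has 8!/(2^{4}·4!) = 105 labelled perfect matchings.
For each such perfect matching H, let X_H = 1 if all 4 edges of H are present in G. Then P[X_H = 1] = p^{4} = (1/8)^{4} = 1/4096.
By linearity of expectation: E[X] = Σ_H E[X_H] = 105 · p^{4} = 105 · 1/4096 = 105/4096.
Numerically: E[X] ≈ 0.025635.

E[X] = 105 · (1/8)^{4} = 105/4096 ≈ 0.025635.


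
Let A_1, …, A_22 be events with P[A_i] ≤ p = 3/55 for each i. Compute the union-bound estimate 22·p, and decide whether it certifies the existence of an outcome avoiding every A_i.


Union bound: P[∪_{i=1}^{22} A_i] ≤ Σ_i P[A_i] ≤ 22·p = 22·(3/55) = 6/5.
Numerically: 6/5 ≈ 1.2000.
Is 6/5 < 1? NO.
Since the bound 6/5 is ≥ 1, the union bound is uninformative here; it does NOT by itself certify existence.

22·p = 6/5 ≈ 1.2000; existence NOT certified by the union bound.


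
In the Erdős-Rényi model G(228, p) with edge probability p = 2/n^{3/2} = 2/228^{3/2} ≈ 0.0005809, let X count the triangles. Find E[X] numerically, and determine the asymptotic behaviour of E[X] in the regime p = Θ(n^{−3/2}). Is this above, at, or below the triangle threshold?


Number of potential triangles: C(228, 3) = 1949476.
Each occurs with probability p³ ≈ (0.0005809)³ ≈ 1.960574e-10.
By linearity: E[X] = C(228, 3)·p³ ≈ 1949476 · 1.960574e-10 ≈ 0.0004.
Since α = 3/2 > 1, p = c/n^{3/2} = o(1/n) is below the triangle threshold p ~ 1/n. Asymptotically E[X] ~ (c³/6)·n^{3(1−α)} = (2³/6)·n^{-1.5} → 0, so by Markov's inequality G has no triangles w.h.p.

E[X] ≈ 0.0004; in regime p = Θ(1/n^{3/2}) E[X] tends to 0 (below the triangle threshold p ~ 1/n).


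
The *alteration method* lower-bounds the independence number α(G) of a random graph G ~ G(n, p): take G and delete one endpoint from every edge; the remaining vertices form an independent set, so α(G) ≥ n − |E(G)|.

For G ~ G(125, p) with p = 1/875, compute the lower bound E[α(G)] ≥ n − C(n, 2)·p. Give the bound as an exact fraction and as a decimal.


E[|E(G)|] = C(125, 2)·p = 7750 · (1/875) = 62/7.
E[α(G)] ≥ n − E[|E(G)|] = 125 − 62/7 = 813/7.
Numerically: ≈ 116.1429.
(This is only a lower bound; the true E[α(G)] may be larger.)

E[α(G)] ≥ 813/7 ≈ 116.1429.


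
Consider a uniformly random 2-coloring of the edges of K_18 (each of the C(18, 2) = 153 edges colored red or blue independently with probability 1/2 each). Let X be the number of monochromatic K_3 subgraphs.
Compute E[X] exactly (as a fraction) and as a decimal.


Let X = Σ_S X_S over the C(18, 3) = 816 subsets S of size 3, where X_S = 1 if the K_3 on S is monochromatic.
For a fixed S, the K_3 on S has C(3, 2) = 3 edges. P[all 3 edges red] = (1/2)^3, and likewise for blue, so P[monochromatic] = 2·(1/2)^3 = 2^{1 − 3} = 1/4.
By linearity of expectation: E[X] = C(18, 3) · 2^{1 − 3} = 816 · 1/4 = 204.
Numerically: E[X] ≈ 204.000000.

E[X] = C(18,3)·2^(1−C(3,2)) = 204 ≈ 204.000000.


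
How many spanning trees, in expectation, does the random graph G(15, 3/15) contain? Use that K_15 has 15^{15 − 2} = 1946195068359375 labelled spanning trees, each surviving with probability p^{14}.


K_15 has 15^{15 − 2} = 1946195068359375 labelled spanning trees.
For each such spanning tree H, let X_H = 1 if all 14 edges of H are present in G. Then P[X_H = 1] = p^{14} = (1/5)^{14} = 1/6103515625.
Summing the indicators: E[X] = Σ_H E[X_H] = 1946195068359375 · p^{14} = 1946195068359375 · 1/6103515625 = 1594323/5.
Numerically: E[X] ≈ 3.189e+05.

E[X] = 1946195068359375 · (1/5)^{14} = 1594323/5 ≈ 3.189e+05.


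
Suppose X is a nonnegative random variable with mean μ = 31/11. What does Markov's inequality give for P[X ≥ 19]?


μ = E[X] = 31/11, a = 19.
Markov: P[X ≥ 19] ≤ μ/a = (31/11)/19 = 31/209.
Numerically: ≈ 0.148325.
(Since a = 19 > μ = 2.818182, the bound 31/209 is < 1 and informative.)

P[X ≥ 19] ≤ 31/209 ≈ 0.148325.


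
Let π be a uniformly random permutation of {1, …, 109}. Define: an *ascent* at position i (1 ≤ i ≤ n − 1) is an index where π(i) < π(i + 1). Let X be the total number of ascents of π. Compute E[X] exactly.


Write X = Σ X_I over i = 1, …, 108, with X_I the indicator of one ascent.
There are 108 indicators.
For each fixed i, the pair (π(i), π(i+1)) is a uniformly random ordered pair of distinct values from {1, …, 109}; by symmetry P[π(i) < π(i+1)] = 1/2.
By linearity: E[X] = 108 · (1/2) = (109 − 1) · (1/2) = 54 ≈ 54.000000.

E[X] = 54 = 54.000000.


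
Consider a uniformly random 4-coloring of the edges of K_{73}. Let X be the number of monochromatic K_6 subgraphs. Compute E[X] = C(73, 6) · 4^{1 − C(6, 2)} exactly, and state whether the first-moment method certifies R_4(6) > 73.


E[X] = C(73, 6) · 4^{1 − 15} = 170230452 · 4^{−14} = 170230452/268435456.
As a reduced fraction: E[X] = 42557613/67108864 ≈ 0.634158.
Is E[X] < 1? YES.
Since E[X] < 1, there exists a 4-coloring of K_{73} with no monochromatic K_6; hence R_4(6) > 73.

E[X] = 42557613/67108864 ≈ 0.634158; E[X] < 1, so R_4(6) > 73.


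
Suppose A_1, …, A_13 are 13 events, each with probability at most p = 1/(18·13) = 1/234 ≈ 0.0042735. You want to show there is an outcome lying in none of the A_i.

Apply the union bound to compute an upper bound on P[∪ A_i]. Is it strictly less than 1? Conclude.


Union bound: P[∪_{i=1}^{13} A_i] ≤ Σ_i P[A_i] ≤ 13·p = 13·(1/234) = 1/18.
Numerically: 1/18 ≈ 0.0555556.
Is 1/18 < 1? YES.
Since P[∪ A_i] ≤ 1/18 < 1, the complement has P[∩ A_i^c] ≥ 1 − 1/18 = 17/18 > 0, so some outcome avoids every A_i.

13·p = 1/18 ≈ 0.0555556; existence CERTIFIED by the union bound.


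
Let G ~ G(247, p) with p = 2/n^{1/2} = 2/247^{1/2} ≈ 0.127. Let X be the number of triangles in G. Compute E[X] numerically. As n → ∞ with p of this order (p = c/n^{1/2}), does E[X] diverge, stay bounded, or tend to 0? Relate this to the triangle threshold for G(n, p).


Number of potential triangles: C(247, 3) = 2481115.
Each occurs with probability p³ ≈ (0.127)³ ≈ 2.06084e-03.
By linearity: E[X] = C(247, 3)·p³ ≈ 2481115 · 2.06084e-03 ≈ 5113.184.
Since α = 1/2 < 1, p = c/n^{1/2} ≫ 1/n is above the triangle threshold p ~ 1/n. Asymptotically E[X] ~ (c³/6)·n^{3(1−α)} = (2³/6)·n^{1.5} → ∞; triangles are abundant w.h.p.

E[X] ≈ 5113.184; in regime p = Θ(1/n^{1/2}) E[X] diverges (above the triangle threshold p ~ 1/n).


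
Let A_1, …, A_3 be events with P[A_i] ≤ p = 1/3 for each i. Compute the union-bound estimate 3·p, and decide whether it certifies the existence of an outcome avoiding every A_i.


Union bound: P[∪_{i=1}^{3} A_i] ≤ Σ_i P[A_i] ≤ 3·p = 3·(1/3) = 1.
Numerically: 1 ≈ 1.0000000.
Is 1 < 1? NO.
Since the bound 1 is ≥ 1, the union bound is uninformative here; it does NOT by itself certify existence.

3·p = 1 ≈ 1.0000000; existence NOT certified by the union bound.


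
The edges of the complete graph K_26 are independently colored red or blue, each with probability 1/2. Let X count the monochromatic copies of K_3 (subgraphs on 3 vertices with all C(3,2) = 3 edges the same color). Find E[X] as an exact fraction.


Let X = Σ_S X_S over the C(26, 3) = 2600 subsets S of size 3, where X_S = 1 if the K_3 on S is monochromatic.
For a fixed S, the K_3 on S has C(3, 2) = 3 edges. P[all 3 edges red] = (1/2)^3, and likewise for blue, so P[monochromatic] = 2·(1/2)^3 = 2^{1 − 3} = 1/4.
By linearity of expectation: E[X] = C(26, 3) · 2^{1 − 3} = 2600 · 1/4 = 650.
Numerically: E[X] ≈ 650.000.

E[X] = C(26,3)·2^(1−C(3,2)) = 650 ≈ 650.000.


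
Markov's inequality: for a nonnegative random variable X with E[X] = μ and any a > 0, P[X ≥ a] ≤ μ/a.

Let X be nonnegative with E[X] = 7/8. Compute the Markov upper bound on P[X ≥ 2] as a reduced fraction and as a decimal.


μ = E[X] = 7/8, a = 2.
Markov: P[X ≥ 2] ≤ μ/a = (7/8)/2 = 7/16.
Numerically: ≈ 0.4375.
(Since a = 2 > μ = 0.8750, the bound 7/16 is < 1 and informative.)

P[X ≥ 2] ≤ 7/16 ≈ 0.4375.


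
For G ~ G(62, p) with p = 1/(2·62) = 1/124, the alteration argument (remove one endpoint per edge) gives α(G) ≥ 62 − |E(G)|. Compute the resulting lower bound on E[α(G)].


E[|E(G)|] = C(62, 2)·p = 1891 · (1/124) = 61/4.
E[α(G)] ≥ n − E[|E(G)|] = 62 − 61/4 = 187/4.
Numerically: ≈ 46.75000.
(This is only a lower bound; the true E[α(G)] may be larger.)

E[α(G)] ≥ 187/4 ≈ 46.75000.


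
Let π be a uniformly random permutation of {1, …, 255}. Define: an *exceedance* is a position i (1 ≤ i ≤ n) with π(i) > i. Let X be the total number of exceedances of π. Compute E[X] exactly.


Write X = Σ_{i=1}^{255} X_i, where X_i = 1_{π(i) > i}.
For each fixed i, π(i) is uniform over {1, …, 255} (marginal of a uniform permutation), so P[π(i) > i] = (n − i)/n. Summing: Σ_{i=1}^{255} (n − i)/n = (0 + 1 + … + 254)/255 = 255(255 − 1)/(2·255) = (255 − 1)/2.
Hence E[X] = Σ_{i=1}^{255} (255 − i)/255 = 127 ≈ 127.000000.

E[X] = 127 = 127.000000.


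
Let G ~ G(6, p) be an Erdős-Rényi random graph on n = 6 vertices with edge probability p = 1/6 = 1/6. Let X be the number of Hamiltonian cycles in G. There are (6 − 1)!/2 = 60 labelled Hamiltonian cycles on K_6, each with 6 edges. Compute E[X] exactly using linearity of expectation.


K_6 has (6 − 1)!/2 = 60 labelled Hamiltonian cycles.
For each such Hamiltonian cycle H, let X_H = 1 if all 6 edges of H are present in G. Then P[X_H = 1] = p^{6} = (1/6)^{6} = 1/46656.
By linearity: E[X] = Σ_H E[X_H] = 60 · p^{6} = 60 · 1/46656 = 5/3888.
Numerically: E[X] ≈ 0.001286.

E[X] = 60 · (1/6)^{6} = 5/3888 ≈ 0.001286.
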